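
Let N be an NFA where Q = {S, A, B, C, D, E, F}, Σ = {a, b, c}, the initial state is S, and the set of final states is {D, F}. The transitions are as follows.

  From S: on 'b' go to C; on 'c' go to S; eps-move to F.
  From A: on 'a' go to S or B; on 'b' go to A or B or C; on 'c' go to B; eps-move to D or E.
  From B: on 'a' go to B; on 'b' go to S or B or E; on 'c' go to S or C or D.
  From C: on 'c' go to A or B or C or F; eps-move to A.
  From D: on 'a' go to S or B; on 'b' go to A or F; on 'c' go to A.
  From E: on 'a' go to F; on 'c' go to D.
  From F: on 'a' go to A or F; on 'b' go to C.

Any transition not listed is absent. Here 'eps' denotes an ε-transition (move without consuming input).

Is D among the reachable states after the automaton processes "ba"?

No

Start: ε-closure({S}) = {S, F}.
Read 'b': S→{C}, F→{C}; union {C}; ε-closure = {A, C, D, E}.
Read 'a': A→{S, B}, C→∅, D→{S, B}, E→{F}; now {S, B, F}.
State D is not in {S, B, F}.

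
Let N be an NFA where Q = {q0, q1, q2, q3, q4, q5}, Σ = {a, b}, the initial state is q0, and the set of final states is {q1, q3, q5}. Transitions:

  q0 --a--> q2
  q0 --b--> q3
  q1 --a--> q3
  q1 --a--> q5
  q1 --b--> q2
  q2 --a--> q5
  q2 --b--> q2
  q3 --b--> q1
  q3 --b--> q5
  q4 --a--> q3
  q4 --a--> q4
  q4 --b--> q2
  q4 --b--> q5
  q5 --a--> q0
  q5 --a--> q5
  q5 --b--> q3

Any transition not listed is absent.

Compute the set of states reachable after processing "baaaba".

∅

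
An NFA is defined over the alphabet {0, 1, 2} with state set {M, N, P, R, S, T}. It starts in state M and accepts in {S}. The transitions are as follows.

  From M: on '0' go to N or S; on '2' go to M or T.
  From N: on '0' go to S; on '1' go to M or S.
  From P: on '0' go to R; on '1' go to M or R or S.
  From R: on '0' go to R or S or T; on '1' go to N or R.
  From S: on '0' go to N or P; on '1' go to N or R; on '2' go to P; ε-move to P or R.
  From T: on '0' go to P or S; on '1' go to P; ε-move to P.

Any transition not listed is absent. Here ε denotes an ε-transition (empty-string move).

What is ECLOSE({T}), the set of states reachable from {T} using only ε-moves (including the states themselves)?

Begin with {T}.
ε-move T → P; add P.

{P, T}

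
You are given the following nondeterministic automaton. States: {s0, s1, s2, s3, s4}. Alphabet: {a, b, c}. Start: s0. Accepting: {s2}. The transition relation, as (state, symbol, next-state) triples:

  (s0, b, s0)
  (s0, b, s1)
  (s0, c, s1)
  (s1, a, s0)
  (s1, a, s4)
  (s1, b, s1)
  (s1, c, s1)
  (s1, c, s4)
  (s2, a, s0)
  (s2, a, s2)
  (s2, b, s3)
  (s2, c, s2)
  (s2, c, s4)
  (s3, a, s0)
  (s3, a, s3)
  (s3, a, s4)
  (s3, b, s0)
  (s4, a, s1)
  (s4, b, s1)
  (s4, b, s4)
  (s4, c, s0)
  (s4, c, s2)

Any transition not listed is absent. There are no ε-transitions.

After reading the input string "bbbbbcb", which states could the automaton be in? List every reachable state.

{s1, s4}

Start in {s0}.
Read 'b': s0→{s0, s1}; now {s0, s1}.
Read 'b': s0→{s0, s1}, s1→{s1}; now {s0, s1}.
Read 'b': s0→{s0, s1}, s1→{s1}; now {s0, s1}.
Read 'b': s0→{s0, s1}, s1→{s1}; now {s0, s1}.
Read 'b': s0→{s0, s1}, s1→{s1}; now {s0, s1}.
Read 'c': s0→{s1}, s1→{s1, s4}; now {s1, s4}.
Read 'b': s1→{s1}, s4→{s1, s4}; now {s1, s4}.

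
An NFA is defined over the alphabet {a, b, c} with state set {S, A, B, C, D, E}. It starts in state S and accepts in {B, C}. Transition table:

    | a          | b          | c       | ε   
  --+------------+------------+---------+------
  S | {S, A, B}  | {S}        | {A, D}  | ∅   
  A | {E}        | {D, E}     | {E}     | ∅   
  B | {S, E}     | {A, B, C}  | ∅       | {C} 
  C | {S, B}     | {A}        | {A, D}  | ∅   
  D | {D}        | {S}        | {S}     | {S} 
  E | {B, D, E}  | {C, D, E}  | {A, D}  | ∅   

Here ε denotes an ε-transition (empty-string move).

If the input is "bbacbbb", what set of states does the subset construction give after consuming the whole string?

Start in {S}.
Read 'b': S→{S}; now {S}.
Read 'b': S→{S}; now {S}.
Read 'a': S→{S, A, B}; union {S, A, B}; ε-closure = {S, A, B, C}.
Read 'c': S→{A, D}, A→{E}, B→∅, C→{A, D}; union {A, D, E}; ε-closure = {S, A, D, E}.
Read 'b': S→{S}, A→{D, E}, D→{S}, E→{C, D, E}; now {S, C, D, E}.
Read 'b': S→{S}, C→{A}, D→{S}, E→{C, D, E}; now {S, A, C, D, E}.
Read 'b': S→{S}, A→{D, E}, C→{A}, D→{S}, E→{C, D, E}; now {S, A, C, D, E}.

{S, A, C, D, E}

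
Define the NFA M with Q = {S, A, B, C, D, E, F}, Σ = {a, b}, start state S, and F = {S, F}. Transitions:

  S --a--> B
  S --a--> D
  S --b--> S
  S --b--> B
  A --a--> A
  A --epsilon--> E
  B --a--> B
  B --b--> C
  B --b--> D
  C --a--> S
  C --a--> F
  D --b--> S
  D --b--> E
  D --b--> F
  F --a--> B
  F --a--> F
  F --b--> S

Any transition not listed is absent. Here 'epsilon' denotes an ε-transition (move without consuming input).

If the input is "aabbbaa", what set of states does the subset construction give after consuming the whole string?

Start in {S}.
Read 'a': S→{B, D}; now {B, D}.
Read 'a': B→{B}, D→∅; now {B}.
Read 'b': B→{C, D}; now {C, D}.
Read 'b': C→∅, D→{S, E, F}; now {S, E, F}.
Read 'b': S→{S, B}, E→∅, F→{S}; now {S, B}.
Read 'a': S→{B, D}, B→{B}; now {B, D}.
Read 'a': B→{B}, D→∅; now {B}.

{B}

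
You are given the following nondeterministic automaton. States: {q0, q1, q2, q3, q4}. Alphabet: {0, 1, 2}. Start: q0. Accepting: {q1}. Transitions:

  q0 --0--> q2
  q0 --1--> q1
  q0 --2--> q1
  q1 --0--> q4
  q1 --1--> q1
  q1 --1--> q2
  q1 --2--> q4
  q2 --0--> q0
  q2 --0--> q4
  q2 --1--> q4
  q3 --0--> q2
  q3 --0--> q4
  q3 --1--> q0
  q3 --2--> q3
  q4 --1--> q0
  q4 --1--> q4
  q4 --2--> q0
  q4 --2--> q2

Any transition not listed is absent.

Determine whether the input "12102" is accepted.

Start in {q0}.
Read '1': {q0} → {q1}.
Read '2': {q1} → {q4}.
Read '1': {q4} → {q0, q4}.
Read '0': {q0, q4} → {q2}.
Read '2': {q2} → ∅.
The final set ∅ contains no accepting state.

No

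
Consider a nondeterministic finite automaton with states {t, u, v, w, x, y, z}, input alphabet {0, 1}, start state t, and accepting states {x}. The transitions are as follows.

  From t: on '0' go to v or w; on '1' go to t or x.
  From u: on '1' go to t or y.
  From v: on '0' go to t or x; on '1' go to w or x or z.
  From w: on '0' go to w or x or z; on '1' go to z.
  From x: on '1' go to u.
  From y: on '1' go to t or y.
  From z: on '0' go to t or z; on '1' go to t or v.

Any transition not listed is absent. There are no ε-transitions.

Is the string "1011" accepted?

Start in {t}.
Read '1': {t} → {t, x}.
Read '0': {t, x} → {v, w}.
Read '1': {v, w} → {w, x, z}.
Read '1': {w, x, z} → {t, u, v, z}.
The final set {t, u, v, z} contains no accepting state.

No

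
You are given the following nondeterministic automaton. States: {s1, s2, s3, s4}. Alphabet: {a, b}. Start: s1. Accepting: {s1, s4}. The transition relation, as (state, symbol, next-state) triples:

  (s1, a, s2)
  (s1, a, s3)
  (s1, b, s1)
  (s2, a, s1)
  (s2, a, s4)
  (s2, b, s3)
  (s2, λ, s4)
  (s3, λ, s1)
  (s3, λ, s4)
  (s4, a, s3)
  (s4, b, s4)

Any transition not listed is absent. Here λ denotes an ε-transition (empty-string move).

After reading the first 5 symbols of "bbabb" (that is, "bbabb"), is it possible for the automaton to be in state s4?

Yes

Start in {s1}.
Read 'b': {s1} → {s1}.
Read 'b': {s1} → {s1}.
Read 'a': {s1} → {s1, s2, s3, s4}.
Read 'b': {s1, s2, s3, s4} → {s1, s3, s4}.
Read 'b': {s1, s3, s4} → {s1, s4}.
State s4 is in {s1, s4}.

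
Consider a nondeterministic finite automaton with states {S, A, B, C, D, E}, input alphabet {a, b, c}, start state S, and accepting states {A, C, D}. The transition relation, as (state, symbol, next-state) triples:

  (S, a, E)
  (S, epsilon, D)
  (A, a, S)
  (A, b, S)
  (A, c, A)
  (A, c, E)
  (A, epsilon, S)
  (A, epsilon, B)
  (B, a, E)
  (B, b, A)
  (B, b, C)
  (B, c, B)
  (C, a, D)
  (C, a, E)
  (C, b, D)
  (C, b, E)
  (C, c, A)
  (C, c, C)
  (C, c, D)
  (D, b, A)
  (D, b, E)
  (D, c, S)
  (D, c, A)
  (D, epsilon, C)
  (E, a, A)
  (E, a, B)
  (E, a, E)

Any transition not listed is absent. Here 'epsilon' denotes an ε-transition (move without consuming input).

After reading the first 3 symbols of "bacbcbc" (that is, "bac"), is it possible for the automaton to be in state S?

Yes

Start: ε-closure({S}) = {S, C, D}.
Read 'b': S→∅, C→{D, E}, D→{A, E}; union {A, D, E}; ε-closure = {S, A, B, C, D, E}.
Read 'a': S→{E}, A→{S}, B→{E}, C→{D, E}, D→∅, E→{A, B, E}; union {S, A, B, D, E}; ε-closure = {S, A, B, C, D, E}.
Read 'c': S→∅, A→{A, E}, B→{B}, C→{A, C, D}, D→{S, A}, E→∅; now {S, A, B, C, D, E}.
State S is in {S, A, B, C, D, E}.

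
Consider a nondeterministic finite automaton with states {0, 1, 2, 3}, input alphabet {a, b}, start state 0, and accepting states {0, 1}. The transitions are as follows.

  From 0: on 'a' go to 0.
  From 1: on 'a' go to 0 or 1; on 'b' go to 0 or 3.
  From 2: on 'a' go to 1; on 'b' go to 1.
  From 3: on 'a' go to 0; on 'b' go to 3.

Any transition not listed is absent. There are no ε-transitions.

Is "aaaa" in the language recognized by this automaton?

Yes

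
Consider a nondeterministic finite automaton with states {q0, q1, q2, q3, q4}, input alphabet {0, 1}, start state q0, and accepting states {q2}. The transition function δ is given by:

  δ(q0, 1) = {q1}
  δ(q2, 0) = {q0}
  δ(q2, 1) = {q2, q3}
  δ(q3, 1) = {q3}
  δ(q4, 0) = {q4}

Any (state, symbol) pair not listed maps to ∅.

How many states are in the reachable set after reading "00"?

0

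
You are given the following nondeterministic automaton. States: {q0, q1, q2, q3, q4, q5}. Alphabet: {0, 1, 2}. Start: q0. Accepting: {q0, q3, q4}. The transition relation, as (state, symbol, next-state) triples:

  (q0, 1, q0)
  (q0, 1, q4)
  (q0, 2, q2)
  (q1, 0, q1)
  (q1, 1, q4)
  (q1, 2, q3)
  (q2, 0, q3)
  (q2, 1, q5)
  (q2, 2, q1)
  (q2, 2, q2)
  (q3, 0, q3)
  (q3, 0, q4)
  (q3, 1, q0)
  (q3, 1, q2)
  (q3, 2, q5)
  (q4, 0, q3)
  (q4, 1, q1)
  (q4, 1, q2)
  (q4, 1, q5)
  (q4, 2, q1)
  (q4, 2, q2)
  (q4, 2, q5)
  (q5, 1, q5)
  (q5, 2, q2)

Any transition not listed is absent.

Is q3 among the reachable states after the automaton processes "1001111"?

Start in {q0}.
Read '1': q0→{q0, q4}; now {q0, q4}.
Read '0': q0→∅, q4→{q3}; now {q3}.
Read '0': q3→{q3, q4}; now {q3, q4}.
Read '1': q3→{q0, q2}, q4→{q1, q2, q5}; now {q0, q1, q2, q5}.
Read '1': q0→{q0, q4}, q1→{q4}, q2→{q5}, q5→{q5}; now {q0, q4, q5}.
Read '1': q0→{q0, q4}, q4→{q1, q2, q5}, q5→{q5}; now {q0, q1, q2, q4, q5}.
Read '1': q0→{q0, q4}, q1→{q4}, q2→{q5}, q4→{q1, q2, q5}, q5→{q5}; now {q0, q1, q2, q4, q5}.
State q3 is not in {q0, q1, q2, q4, q5}.

No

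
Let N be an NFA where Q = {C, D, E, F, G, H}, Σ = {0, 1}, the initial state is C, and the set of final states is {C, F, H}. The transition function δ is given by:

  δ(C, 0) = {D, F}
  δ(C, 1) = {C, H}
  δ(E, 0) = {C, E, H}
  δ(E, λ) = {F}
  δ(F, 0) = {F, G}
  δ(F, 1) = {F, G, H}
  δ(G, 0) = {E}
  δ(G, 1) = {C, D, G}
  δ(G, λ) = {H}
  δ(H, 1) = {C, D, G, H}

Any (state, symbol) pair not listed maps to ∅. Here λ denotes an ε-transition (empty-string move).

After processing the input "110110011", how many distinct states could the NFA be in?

5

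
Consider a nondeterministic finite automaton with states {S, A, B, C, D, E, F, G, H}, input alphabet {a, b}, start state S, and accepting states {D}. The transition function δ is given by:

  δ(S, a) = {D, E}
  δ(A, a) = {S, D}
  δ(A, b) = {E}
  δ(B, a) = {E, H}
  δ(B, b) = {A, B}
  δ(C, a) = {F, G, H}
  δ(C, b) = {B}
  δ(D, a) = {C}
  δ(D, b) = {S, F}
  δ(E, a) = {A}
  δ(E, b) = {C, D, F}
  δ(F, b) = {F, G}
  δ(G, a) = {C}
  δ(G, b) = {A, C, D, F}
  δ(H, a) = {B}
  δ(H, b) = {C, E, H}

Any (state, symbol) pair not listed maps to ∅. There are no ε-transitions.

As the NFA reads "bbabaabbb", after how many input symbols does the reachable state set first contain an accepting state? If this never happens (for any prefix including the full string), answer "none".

Start in {S}.
Read 'b': S→∅; now ∅.
The set is empty and remains empty for the remaining 8 symbols.
No reachable set along the way intersects F.

none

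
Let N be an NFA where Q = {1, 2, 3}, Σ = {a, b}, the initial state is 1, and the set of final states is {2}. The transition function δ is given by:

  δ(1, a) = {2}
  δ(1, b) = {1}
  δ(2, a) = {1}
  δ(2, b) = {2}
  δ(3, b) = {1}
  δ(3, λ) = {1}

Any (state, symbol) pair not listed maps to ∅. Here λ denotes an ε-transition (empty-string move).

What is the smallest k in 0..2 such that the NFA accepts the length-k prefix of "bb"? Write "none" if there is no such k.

Start in {1}.
Read 'b': {1} → {1}.
Read 'b': {1} → {1}.
No reachable set along the way intersects F.

none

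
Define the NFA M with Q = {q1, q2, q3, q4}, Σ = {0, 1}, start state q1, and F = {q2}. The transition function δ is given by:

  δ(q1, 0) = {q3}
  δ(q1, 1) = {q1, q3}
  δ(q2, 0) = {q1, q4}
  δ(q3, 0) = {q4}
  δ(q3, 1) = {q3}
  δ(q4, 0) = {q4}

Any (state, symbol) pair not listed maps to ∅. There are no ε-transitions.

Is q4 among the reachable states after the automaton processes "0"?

No

Start in {q1}.
Read '0': q1→{q3}; now {q3}.
State q4 is not in {q3}.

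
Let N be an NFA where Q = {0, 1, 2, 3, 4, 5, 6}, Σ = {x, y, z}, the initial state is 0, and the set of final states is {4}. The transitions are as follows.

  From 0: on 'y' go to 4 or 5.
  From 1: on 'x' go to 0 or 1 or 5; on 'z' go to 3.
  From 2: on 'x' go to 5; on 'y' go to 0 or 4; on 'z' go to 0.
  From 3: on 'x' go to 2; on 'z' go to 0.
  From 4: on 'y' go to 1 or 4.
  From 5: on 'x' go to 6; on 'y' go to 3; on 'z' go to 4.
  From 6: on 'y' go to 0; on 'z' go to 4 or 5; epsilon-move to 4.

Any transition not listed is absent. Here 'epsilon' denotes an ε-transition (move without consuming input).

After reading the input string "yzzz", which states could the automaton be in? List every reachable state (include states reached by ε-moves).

Start in {0}.
Read 'y': 0→{4, 5}; now {4, 5}.
Read 'z': 4→∅, 5→{4}; now {4}.
Read 'z': 4→∅; now ∅.
The set is empty and remains empty for the remaining 1 symbol.

∅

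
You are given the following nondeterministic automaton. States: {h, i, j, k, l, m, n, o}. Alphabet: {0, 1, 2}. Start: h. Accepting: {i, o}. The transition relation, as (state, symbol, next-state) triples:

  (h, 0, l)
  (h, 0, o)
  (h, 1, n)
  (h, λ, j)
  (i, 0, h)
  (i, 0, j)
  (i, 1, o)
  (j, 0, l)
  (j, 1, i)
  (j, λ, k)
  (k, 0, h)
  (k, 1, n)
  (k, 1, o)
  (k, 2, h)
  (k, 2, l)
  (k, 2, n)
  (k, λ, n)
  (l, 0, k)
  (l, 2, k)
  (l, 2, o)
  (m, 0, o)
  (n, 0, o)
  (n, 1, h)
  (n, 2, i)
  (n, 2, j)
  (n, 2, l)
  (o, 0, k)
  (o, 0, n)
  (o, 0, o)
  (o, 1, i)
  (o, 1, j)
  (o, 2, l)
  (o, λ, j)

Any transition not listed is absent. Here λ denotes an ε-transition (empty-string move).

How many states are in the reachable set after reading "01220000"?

6

Start: ε-closure({h}) = {h, j, k, n}.
Read '0': {h, j, k, n} → {h, j, k, l, n, o}.
Read '1': {h, j, k, l, n, o} → {h, i, j, k, n, o}.
Read '2': {h, i, j, k, n, o} → {h, i, j, k, l, n}.
Read '2': {h, i, j, k, l, n} → {h, i, j, k, l, n, o}.
Read '0': {h, i, j, k, l, n, o} → {h, j, k, l, n, o}.
Read '0': {h, j, k, l, n, o} → {h, j, k, l, n, o}.
Read '0': {h, j, k, l, n, o} → {h, j, k, l, n, o}.
Read '0': {h, j, k, l, n, o} → {h, j, k, l, n, o}.
That set has 6 states.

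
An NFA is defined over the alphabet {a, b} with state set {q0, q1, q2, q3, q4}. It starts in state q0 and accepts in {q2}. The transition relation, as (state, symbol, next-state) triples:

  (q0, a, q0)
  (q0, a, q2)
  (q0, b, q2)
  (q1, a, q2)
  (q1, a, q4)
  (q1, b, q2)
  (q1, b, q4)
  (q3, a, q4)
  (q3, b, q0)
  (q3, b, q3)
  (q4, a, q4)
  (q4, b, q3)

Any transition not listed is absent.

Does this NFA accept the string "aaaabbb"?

No

Start in {q0}.
Read 'a': {q0} → {q0, q2}.
Read 'a': {q0, q2} → {q0, q2}.
Read 'a': {q0, q2} → {q0, q2}.
Read 'a': {q0, q2} → {q0, q2}.
Read 'b': {q0, q2} → {q2}.
Read 'b': {q2} → ∅.
The set is empty and remains empty for the remaining 1 symbol.
The final set ∅ contains no accepting state.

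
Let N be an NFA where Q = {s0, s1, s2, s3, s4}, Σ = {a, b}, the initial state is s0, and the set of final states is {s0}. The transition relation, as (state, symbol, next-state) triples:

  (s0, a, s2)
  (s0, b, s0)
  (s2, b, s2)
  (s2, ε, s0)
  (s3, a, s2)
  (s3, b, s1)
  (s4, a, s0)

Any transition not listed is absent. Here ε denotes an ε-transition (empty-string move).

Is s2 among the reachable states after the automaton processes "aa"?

Start in {s0}.
Read 'a': s0→{s2}; union {s2}; ε-closure = {s0, s2}.
Read 'a': s0→{s2}, s2→∅; union {s2}; ε-closure = {s0, s2}.
State s2 is in {s0, s2}.

Yes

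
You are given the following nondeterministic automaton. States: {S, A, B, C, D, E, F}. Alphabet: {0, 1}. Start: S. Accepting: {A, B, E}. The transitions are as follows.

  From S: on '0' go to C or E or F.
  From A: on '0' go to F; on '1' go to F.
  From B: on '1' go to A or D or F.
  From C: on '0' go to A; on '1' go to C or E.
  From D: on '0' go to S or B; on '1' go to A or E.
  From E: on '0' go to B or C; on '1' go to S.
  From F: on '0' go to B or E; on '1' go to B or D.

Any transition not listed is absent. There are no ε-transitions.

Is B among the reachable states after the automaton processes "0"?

Start in {S}.
Read '0': S→{C, E, F}; now {C, E, F}.
State B is not in {C, E, F}.

No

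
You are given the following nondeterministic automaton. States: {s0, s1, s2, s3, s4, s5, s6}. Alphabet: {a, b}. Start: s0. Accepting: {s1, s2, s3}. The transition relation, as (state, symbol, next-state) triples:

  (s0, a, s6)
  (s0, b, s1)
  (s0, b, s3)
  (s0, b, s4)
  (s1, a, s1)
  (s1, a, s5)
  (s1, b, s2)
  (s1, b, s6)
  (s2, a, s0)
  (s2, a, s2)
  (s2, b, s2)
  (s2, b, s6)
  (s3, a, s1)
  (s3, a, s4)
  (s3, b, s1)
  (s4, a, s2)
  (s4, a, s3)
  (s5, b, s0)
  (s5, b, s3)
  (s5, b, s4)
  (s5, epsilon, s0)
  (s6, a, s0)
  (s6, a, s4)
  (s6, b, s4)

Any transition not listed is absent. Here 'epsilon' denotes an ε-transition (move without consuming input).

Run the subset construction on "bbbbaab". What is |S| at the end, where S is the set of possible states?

5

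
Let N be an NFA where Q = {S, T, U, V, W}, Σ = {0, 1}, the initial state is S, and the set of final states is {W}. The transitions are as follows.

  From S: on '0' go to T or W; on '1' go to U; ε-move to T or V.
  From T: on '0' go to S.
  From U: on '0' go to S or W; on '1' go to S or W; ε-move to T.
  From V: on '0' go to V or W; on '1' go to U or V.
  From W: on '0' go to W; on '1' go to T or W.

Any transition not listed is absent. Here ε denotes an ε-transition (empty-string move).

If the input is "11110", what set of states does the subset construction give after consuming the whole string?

{S, T, V, W}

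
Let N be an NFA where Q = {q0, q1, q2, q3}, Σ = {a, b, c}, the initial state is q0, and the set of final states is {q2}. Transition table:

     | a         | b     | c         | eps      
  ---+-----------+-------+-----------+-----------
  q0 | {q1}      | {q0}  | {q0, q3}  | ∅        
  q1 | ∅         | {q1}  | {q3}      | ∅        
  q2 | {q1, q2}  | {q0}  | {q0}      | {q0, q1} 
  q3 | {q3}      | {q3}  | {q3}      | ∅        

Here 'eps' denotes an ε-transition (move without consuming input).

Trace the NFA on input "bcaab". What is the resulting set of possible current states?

Start in {q0}.
Read 'b': q0→{q0}; now {q0}.
Read 'c': q0→{q0, q3}; now {q0, q3}.
Read 'a': q0→{q1}, q3→{q3}; now {q1, q3}.
Read 'a': q1→∅, q3→{q3}; now {q3}.
Read 'b': q3→{q3}; now {q3}.

{q3}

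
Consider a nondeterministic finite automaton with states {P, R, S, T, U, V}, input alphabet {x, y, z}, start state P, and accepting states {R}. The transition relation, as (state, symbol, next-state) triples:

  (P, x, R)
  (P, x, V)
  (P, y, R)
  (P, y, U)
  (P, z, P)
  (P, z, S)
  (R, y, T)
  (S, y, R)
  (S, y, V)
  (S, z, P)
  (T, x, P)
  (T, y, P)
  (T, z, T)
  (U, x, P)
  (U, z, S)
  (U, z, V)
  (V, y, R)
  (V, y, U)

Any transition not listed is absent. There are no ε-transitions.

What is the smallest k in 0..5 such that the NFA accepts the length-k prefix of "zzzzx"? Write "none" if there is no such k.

5

Start in {P}.
Read 'z': P→{P, S}; now {P, S}.
Read 'z': P→{P, S}, S→{P}; now {P, S}.
Read 'z': P→{P, S}, S→{P}; now {P, S}.
Read 'z': P→{P, S}, S→{P}; now {P, S}.
Read 'x': P→{R, V}, S→∅; now {R, V}.
None of the earlier sets intersect F, but {R, V} does.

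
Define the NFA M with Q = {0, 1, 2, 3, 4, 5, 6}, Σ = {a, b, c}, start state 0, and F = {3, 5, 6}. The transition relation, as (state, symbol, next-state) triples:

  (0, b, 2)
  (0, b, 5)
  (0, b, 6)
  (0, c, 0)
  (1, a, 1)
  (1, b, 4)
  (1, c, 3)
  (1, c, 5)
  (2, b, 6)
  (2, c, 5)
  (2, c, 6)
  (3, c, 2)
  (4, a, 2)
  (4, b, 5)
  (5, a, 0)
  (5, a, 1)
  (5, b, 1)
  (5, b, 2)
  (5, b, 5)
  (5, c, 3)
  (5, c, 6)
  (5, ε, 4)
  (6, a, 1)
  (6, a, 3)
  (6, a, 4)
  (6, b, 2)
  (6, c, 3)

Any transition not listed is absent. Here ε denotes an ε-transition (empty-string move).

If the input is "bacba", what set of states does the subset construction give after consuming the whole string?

Start in {0}.
Read 'b': 0→{2, 5, 6}; union {2, 5, 6}; ε-closure = {2, 4, 5, 6}.
Read 'a': 2→∅, 4→{2}, 5→{0, 1}, 6→{1, 3, 4}; now {0, 1, 2, 3, 4}.
Read 'c': 0→{0}, 1→{3, 5}, 2→{5, 6}, 3→{2}, 4→∅; union {0, 2, 3, 5, 6}; ε-closure = {0, 2, 3, 4, 5, 6}.
Read 'b': 0→{2, 5, 6}, 2→{6}, 3→∅, 4→{5}, 5→{1, 2, 5}, 6→{2}; union {1, 2, 5, 6}; ε-closure = {1, 2, 4, 5, 6}.
Read 'a': 1→{1}, 2→∅, 4→{2}, 5→{0, 1}, 6→{1, 3, 4}; now {0, 1, 2, 3, 4}.

{0, 1, 2, 3, 4}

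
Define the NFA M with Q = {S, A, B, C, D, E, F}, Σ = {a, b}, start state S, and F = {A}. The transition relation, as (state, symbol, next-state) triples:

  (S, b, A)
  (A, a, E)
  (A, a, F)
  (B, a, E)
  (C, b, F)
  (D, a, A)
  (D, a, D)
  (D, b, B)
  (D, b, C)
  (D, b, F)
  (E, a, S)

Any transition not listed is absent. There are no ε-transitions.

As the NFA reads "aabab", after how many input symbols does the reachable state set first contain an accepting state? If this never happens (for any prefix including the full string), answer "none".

none

Start in {S}.
Read 'a': {S} → ∅.
The set is empty and remains empty for the remaining 4 symbols.
No reachable set along the way intersects F.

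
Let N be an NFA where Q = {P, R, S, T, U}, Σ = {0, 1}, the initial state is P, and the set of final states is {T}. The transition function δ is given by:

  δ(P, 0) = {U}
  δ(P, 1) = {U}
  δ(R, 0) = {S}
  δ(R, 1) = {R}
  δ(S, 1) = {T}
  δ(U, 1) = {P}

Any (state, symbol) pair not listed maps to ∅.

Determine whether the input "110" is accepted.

Start in {P}.
Read '1': {P} → {U}.
Read '1': {U} → {P}.
Read '0': {P} → {U}.
The final set {U} contains no accepting state.

No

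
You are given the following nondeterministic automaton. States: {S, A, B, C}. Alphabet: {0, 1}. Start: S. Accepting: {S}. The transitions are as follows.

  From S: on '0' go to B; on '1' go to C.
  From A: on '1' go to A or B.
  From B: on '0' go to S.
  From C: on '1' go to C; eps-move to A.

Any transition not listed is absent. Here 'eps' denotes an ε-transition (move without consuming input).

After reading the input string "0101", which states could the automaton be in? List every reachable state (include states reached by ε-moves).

Start in {S}.
Read '0': S→{B}; now {B}.
Read '1': B→∅; now ∅.
The set is empty and remains empty for the remaining 2 symbols.

∅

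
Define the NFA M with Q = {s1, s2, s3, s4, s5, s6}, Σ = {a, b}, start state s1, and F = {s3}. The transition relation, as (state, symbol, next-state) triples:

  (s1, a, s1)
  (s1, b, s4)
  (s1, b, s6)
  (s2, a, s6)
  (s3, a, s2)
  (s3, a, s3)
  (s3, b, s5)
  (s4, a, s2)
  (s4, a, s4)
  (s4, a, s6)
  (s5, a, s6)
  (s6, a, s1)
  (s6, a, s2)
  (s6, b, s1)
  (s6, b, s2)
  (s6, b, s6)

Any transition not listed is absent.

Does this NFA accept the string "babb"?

No

Start in {s1}.
Read 'b': s1→{s4, s6}; now {s4, s6}.
Read 'a': s4→{s2, s4, s6}, s6→{s1, s2}; now {s1, s2, s4, s6}.
Read 'b': s1→{s4, s6}, s2→∅, s4→∅, s6→{s1, s2, s6}; now {s1, s2, s4, s6}.
Read 'b': s1→{s4, s6}, s2→∅, s4→∅, s6→{s1, s2, s6}; now {s1, s2, s4, s6}.
The final set {s1, s2, s4, s6} contains no accepting state.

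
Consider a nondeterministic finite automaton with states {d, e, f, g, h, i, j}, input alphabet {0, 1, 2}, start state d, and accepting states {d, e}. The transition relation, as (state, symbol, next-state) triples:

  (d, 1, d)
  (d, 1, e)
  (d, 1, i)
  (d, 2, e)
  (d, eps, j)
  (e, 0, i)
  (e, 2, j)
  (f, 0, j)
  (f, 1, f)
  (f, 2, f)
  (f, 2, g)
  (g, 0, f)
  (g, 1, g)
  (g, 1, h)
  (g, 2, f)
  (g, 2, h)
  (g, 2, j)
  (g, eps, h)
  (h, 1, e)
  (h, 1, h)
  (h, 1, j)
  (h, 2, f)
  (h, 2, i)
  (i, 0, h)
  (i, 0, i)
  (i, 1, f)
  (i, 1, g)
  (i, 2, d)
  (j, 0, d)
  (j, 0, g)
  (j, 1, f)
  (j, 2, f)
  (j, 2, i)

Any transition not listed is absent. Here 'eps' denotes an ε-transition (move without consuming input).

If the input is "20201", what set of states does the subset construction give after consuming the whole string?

Start: ε-closure({d}) = {d, j}.
Read '2': {d, j} → {e, f, i}.
Read '0': {e, f, i} → {h, i, j}.
Read '2': {h, i, j} → {d, f, i, j}.
Read '0': {d, f, i, j} → {d, g, h, i, j}.
Read '1': {d, g, h, i, j} → {d, e, f, g, h, i, j}.

{d, e, f, g, h, i, j}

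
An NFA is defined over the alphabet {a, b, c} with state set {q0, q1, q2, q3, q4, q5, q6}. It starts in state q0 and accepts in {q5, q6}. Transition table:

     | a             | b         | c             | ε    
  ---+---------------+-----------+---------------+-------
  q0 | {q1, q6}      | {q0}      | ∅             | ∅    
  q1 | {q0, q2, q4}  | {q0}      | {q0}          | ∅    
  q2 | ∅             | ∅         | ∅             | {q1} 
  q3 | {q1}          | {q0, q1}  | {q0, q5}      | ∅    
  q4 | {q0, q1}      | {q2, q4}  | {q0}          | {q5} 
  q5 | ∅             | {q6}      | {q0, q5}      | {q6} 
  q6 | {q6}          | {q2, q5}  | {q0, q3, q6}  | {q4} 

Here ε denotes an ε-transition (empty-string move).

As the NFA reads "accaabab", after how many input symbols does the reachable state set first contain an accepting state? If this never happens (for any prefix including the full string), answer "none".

1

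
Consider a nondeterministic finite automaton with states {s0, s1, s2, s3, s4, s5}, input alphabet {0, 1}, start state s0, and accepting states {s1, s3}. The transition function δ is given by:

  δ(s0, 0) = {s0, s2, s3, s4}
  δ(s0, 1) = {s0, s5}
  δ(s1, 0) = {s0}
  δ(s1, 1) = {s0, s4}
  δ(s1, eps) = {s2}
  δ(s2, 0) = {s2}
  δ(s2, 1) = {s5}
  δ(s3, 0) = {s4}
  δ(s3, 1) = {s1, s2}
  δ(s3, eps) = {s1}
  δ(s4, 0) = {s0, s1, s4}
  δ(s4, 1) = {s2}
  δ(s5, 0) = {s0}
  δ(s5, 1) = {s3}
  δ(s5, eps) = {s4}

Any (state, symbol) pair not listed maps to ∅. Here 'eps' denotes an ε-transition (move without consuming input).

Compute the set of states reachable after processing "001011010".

Start in {s0}.
Read '0': s0→{s0, s2, s3, s4}; union {s0, s2, s3, s4}; ε-closure = {s0, s1, s2, s3, s4}.
Read '0': s0→{s0, s2, s3, s4}, s1→{s0}, s2→{s2}, s3→{s4}, s4→{s0, s1, s4}; now {s0, s1, s2, s3, s4}.
Read '1': s0→{s0, s5}, s1→{s0, s4}, s2→{s5}, s3→{s1, s2}, s4→{s2}; now {s0, s1, s2, s4, s5}.
Read '0': s0→{s0, s2, s3, s4}, s1→{s0}, s2→{s2}, s4→{s0, s1, s4}, s5→{s0}; now {s0, s1, s2, s3, s4}.
Read '1': s0→{s0, s5}, s1→{s0, s4}, s2→{s5}, s3→{s1, s2}, s4→{s2}; now {s0, s1, s2, s4, s5}.
Read '1': s0→{s0, s5}, s1→{s0, s4}, s2→{s5}, s4→{s2}, s5→{s3}; union {s0, s2, s3, s4, s5}; ε-closure = {s0, s1, s2, s3, s4, s5}.
Read '0': s0→{s0, s2, s3, s4}, s1→{s0}, s2→{s2}, s3→{s4}, s4→{s0, s1, s4}, s5→{s0}; now {s0, s1, s2, s3, s4}.
Read '1': s0→{s0, s5}, s1→{s0, s4}, s2→{s5}, s3→{s1, s2}, s4→{s2}; now {s0, s1, s2, s4, s5}.
Read '0': s0→{s0, s2, s3, s4}, s1→{s0}, s2→{s2}, s4→{s0, s1, s4}, s5→{s0}; now {s0, s1, s2, s3, s4}.

{s0, s1, s2, s3, s4}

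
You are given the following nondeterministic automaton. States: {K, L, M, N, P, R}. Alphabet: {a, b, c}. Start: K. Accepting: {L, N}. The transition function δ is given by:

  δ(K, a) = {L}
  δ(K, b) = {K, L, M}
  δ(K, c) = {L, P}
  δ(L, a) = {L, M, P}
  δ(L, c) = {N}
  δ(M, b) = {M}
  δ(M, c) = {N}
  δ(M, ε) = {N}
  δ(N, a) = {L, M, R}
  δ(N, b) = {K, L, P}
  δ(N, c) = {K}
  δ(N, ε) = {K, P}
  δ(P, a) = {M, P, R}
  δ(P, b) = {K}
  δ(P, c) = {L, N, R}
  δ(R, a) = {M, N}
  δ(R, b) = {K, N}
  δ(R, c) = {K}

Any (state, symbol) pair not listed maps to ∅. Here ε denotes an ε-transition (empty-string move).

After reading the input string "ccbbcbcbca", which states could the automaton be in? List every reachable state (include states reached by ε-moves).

Start in {K}.
Read 'c': {K} → {L, P}.
Read 'c': {L, P} → {K, L, N, P, R}.
Read 'b': {K, L, N, P, R} → {K, L, M, N, P}.
Read 'b': {K, L, M, N, P} → {K, L, M, N, P}.
Read 'c': {K, L, M, N, P} → {K, L, N, P, R}.
Read 'b': {K, L, N, P, R} → {K, L, M, N, P}.
Read 'c': {K, L, M, N, P} → {K, L, N, P, R}.
Read 'b': {K, L, N, P, R} → {K, L, M, N, P}.
Read 'c': {K, L, M, N, P} → {K, L, N, P, R}.
Read 'a': {K, L, N, P, R} → {K, L, M, N, P, R}.

{K, L, M, N, P, R}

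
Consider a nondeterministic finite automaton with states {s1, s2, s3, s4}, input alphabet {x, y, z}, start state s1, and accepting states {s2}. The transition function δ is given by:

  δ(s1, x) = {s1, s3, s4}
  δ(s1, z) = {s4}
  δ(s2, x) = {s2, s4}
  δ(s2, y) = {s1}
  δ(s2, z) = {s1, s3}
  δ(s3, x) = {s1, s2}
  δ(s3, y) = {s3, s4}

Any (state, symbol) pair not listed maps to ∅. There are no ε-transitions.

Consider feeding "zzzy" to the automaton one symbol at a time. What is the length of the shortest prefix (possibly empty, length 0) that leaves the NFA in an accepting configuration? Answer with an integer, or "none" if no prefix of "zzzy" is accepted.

none

Start in {s1}.
Read 'z': s1→{s4}; now {s4}.
Read 'z': s4→∅; now ∅.
The set is empty and remains empty for the remaining 2 symbols.
No reachable set along the way intersects F.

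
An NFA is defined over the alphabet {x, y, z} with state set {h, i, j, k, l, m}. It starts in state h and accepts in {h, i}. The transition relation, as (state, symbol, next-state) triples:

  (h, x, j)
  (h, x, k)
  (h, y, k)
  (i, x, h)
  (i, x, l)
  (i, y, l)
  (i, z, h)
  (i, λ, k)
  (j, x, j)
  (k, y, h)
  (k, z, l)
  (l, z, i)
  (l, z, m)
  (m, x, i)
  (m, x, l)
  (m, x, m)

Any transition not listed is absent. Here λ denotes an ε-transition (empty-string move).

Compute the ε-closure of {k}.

{k}

Begin with {k}.
No ε-moves leave this set, so the closure equals the set itself.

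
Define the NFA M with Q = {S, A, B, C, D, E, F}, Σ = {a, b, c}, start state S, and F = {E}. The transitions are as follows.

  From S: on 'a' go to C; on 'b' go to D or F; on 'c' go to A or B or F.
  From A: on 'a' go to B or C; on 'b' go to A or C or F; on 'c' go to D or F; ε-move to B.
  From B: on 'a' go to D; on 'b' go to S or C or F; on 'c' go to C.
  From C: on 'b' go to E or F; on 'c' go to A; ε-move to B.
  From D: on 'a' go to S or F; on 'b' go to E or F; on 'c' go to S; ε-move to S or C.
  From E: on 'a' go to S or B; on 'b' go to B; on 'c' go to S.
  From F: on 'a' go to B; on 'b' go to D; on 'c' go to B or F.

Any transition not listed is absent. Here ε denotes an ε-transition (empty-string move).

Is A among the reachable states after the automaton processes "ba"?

Start in {S}.
Read 'b': {S} → {S, B, C, D, F}.
Read 'a': {S, B, C, D, F} → {S, B, C, D, F}.
State A is not in {S, B, C, D, F}.

No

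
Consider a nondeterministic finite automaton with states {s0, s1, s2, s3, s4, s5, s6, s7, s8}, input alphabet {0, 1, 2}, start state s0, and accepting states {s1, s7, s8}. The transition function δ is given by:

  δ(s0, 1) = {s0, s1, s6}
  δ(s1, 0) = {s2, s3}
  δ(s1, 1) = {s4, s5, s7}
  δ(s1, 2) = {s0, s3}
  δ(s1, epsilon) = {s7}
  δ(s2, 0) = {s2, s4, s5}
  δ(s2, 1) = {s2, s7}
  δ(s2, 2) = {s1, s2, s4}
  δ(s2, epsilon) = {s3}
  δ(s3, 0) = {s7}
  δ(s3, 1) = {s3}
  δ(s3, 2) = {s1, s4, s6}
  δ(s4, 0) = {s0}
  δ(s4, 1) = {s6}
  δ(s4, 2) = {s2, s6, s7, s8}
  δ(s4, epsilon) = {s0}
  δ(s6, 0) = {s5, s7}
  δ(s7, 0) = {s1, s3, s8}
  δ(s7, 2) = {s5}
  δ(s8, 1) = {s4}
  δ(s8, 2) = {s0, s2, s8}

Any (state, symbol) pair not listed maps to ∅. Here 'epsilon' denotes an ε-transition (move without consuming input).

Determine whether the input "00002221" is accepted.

No

Start in {s0}.
Read '0': s0→∅; now ∅.
The set is empty and remains empty for the remaining 7 symbols.
The final set ∅ contains no accepting state.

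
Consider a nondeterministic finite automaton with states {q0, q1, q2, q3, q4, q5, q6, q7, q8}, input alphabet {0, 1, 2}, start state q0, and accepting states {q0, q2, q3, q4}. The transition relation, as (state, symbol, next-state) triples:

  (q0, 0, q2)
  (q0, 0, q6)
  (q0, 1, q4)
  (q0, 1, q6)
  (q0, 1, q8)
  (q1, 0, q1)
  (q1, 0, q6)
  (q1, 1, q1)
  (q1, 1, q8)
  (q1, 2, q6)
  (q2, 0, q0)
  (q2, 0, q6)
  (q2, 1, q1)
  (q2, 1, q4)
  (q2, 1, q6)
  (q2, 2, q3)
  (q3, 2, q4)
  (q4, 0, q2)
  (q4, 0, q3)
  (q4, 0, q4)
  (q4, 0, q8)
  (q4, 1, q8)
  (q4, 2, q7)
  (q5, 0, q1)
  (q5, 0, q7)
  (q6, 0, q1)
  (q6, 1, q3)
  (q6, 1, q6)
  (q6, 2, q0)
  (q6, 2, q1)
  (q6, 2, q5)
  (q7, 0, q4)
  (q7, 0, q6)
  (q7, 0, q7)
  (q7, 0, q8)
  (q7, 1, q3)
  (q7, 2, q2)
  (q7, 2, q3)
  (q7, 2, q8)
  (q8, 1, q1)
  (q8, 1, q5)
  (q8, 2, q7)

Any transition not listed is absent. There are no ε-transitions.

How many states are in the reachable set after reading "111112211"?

Start in {q0}.
Read '1': q0→{q4, q6, q8}; now {q4, q6, q8}.
Read '1': q4→{q8}, q6→{q3, q6}, q8→{q1, q5}; now {q1, q3, q5, q6, q8}.
Read '1': q1→{q1, q8}, q3→∅, q5→∅, q6→{q3, q6}, q8→{q1, q5}; now {q1, q3, q5, q6, q8}.
Read '1': q1→{q1, q8}, q3→∅, q5→∅, q6→{q3, q6}, q8→{q1, q5}; now {q1, q3, q5, q6, q8}.
Read '1': q1→{q1, q8}, q3→∅, q5→∅, q6→{q3, q6}, q8→{q1, q5}; now {q1, q3, q5, q6, q8}.
Read '2': q1→{q6}, q3→{q4}, q5→∅, q6→{q0, q1, q5}, q8→{q7}; now {q0, q1, q4, q5, q6, q7}.
Read '2': q0→∅, q1→{q6}, q4→{q7}, q5→∅, q6→{q0, q1, q5}, q7→{q2, q3, q8}; now {q0, q1, q2, q3, q5, q6, q7, q8}.
Read '1': q0→{q4, q6, q8}, q1→{q1, q8}, q2→{q1, q4, q6}, q3→∅, q5→∅, q6→{q3, q6}, q7→{q3}, q8→{q1, q5}; now {q1, q3, q4, q5, q6, q8}.
Read '1': q1→{q1, q8}, q3→∅, q4→{q8}, q5→∅, q6→{q3, q6}, q8→{q1, q5}; now {q1, q3, q5, q6, q8}.
That set has 5 states.

5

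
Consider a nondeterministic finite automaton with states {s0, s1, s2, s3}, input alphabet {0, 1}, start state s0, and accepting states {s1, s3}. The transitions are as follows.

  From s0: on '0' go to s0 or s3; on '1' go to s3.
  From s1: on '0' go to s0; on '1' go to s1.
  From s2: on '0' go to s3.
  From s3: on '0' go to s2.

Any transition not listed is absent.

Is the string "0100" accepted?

Yes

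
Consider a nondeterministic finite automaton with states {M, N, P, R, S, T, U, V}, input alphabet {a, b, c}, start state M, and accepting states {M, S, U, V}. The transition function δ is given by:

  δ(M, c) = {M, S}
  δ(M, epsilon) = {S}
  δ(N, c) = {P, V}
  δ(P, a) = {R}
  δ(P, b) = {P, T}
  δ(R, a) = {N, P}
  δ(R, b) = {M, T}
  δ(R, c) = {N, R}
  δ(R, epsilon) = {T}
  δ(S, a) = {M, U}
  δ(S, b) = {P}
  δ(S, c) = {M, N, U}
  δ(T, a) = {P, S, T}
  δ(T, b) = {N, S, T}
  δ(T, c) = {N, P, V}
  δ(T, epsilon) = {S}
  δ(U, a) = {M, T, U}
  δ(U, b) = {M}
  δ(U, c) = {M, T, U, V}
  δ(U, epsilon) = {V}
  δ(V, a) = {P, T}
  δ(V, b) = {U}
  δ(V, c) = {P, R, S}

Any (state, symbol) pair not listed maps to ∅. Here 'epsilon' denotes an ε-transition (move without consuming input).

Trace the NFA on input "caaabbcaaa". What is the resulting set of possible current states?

{M, N, P, R, S, T, U, V}

Start: ε-closure({M}) = {M, S}.
Read 'c': M→{M, S}, S→{M, N, U}; union {M, N, S, U}; ε-closure = {M, N, S, U, V}.
Read 'a': M→∅, N→∅, S→{M, U}, U→{M, T, U}, V→{P, T}; union {M, P, T, U}; ε-closure = {M, P, S, T, U, V}.
Read 'a': M→∅, P→{R}, S→{M, U}, T→{P, S, T}, U→{M, T, U}, V→{P, T}; union {M, P, R, S, T, U}; ε-closure = {M, P, R, S, T, U, V}.
Read 'a': M→∅, P→{R}, R→{N, P}, S→{M, U}, T→{P, S, T}, U→{M, T, U}, V→{P, T}; union {M, N, P, R, S, T, U}; ε-closure = {M, N, P, R, S, T, U, V}.
Read 'b': M→∅, N→∅, P→{P, T}, R→{M, T}, S→{P}, T→{N, S, T}, U→{M}, V→{U}; union {M, N, P, S, T, U}; ε-closure = {M, N, P, S, T, U, V}.
Read 'b': M→∅, N→∅, P→{P, T}, S→{P}, T→{N, S, T}, U→{M}, V→{U}; union {M, N, P, S, T, U}; ε-closure = {M, N, P, S, T, U, V}.
Read 'c': M→{M, S}, N→{P, V}, P→∅, S→{M, N, U}, T→{N, P, V}, U→{M, T, U, V}, V→{P, R, S}; now {M, N, P, R, S, T, U, V}.
Read 'a': M→∅, N→∅, P→{R}, R→{N, P}, S→{M, U}, T→{P, S, T}, U→{M, T, U}, V→{P, T}; union {M, N, P, R, S, T, U}; ε-closure = {M, N, P, R, S, T, U, V}.
Read 'a': M→∅, N→∅, P→{R}, R→{N, P}, S→{M, U}, T→{P, S, T}, U→{M, T, U}, V→{P, T}; union {M, N, P, R, S, T, U}; ε-closure = {M, N, P, R, S, T, U, V}.
Read 'a': M→∅, N→∅, P→{R}, R→{N, P}, S→{M, U}, T→{P, S, T}, U→{M, T, U}, V→{P, T}; union {M, N, P, R, S, T, U}; ε-closure = {M, N, P, R, S, T, U, V}.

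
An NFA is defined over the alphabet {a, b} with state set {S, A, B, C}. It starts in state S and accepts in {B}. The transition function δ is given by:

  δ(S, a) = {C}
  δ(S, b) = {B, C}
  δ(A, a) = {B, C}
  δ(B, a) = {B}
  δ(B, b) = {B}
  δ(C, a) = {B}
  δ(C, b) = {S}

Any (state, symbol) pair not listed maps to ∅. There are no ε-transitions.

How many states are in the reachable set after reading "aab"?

Start in {S}.
Read 'a': {S} → {C}.
Read 'a': {C} → {B}.
Read 'b': {B} → {B}.
That set has 1 state.

1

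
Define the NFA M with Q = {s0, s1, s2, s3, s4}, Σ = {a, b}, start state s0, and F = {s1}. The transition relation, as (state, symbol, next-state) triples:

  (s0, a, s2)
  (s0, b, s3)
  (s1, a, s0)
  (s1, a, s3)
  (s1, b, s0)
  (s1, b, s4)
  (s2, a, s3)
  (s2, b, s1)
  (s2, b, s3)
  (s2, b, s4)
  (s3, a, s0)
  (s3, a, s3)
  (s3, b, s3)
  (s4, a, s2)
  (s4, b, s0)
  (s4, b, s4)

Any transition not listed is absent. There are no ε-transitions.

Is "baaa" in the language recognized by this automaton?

No

Start in {s0}.
Read 'b': s0→{s3}; now {s3}.
Read 'a': s3→{s0, s3}; now {s0, s3}.
Read 'a': s0→{s2}, s3→{s0, s3}; now {s0, s2, s3}.
Read 'a': s0→{s2}, s2→{s3}, s3→{s0, s3}; now {s0, s2, s3}.
The final set {s0, s2, s3} contains no accepting state.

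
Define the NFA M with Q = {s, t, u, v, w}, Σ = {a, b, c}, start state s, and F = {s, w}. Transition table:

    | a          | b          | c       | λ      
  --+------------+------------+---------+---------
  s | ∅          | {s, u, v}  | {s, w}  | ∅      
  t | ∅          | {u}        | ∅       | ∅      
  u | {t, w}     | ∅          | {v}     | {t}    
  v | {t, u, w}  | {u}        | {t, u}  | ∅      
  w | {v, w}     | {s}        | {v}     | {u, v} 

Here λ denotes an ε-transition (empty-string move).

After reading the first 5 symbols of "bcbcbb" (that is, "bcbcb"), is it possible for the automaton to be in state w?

No

Start in {s}.
Read 'b': {s} → {s, t, u, v}.
Read 'c': {s, t, u, v} → {s, t, u, v, w}.
Read 'b': {s, t, u, v, w} → {s, t, u, v}.
Read 'c': {s, t, u, v} → {s, t, u, v, w}.
Read 'b': {s, t, u, v, w} → {s, t, u, v}.
State w is not in {s, t, u, v}.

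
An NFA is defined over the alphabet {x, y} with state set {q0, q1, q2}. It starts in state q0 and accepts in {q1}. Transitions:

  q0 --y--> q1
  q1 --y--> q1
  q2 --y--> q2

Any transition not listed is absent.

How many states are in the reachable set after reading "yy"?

Start in {q0}.
Read 'y': q0→{q1}; now {q1}.
Read 'y': q1→{q1}; now {q1}.
That set has 1 state.

1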